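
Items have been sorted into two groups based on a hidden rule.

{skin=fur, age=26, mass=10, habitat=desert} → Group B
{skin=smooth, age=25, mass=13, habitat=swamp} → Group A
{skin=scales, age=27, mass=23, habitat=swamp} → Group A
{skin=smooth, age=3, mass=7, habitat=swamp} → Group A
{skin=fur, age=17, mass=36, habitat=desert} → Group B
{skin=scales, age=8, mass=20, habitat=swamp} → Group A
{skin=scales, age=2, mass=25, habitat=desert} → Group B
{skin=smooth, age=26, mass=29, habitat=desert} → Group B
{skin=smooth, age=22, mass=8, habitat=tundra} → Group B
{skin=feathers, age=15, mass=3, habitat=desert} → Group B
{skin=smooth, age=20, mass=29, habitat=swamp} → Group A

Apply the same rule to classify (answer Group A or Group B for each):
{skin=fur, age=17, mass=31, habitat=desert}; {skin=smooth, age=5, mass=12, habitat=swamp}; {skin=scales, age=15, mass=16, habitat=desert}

All 'Group A' examples share one property — habitat is swamp — and every 'Group B' example lacks it.
{skin=fur, age=17, mass=31, habitat=desert}: Group B (habitat is desert). {skin=smooth, age=5, mass=12, habitat=swamp}: Group A (habitat is swamp). {skin=scales, age=15, mass=16, habitat=desert}: Group B (habitat is desert).

Group B, Group A, Group B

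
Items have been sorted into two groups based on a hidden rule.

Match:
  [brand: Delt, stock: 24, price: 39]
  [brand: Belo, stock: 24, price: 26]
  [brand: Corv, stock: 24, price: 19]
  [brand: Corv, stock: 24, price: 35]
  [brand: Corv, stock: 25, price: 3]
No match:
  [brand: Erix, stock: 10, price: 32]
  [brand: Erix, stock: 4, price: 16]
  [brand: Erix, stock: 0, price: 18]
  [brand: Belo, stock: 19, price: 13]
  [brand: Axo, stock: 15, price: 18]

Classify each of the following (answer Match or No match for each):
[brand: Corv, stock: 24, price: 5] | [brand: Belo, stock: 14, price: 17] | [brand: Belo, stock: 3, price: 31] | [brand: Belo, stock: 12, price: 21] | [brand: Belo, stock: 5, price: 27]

All 'Match' examples share one property — stock ≥ 24 — and every 'No match' example lacks it.
[brand: Corv, stock: 24, price: 5]: stock = 24, matches → Match.
[brand: Belo, stock: 14, price: 17]: stock = 14, fails this test → No match.
[brand: Belo, stock: 3, price: 31]: stock = 3, fails this test → No match.
[brand: Belo, stock: 12, price: 21]: stock = 12, fails this test → No match.
[brand: Belo, stock: 5, price: 27]: stock = 5, fails this test → No match.

Match, No match, No match, No match, No match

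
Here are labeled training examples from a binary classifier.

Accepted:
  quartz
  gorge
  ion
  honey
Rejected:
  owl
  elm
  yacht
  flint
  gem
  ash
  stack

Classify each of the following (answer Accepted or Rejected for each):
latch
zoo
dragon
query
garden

Rejected, Accepted, Accepted, Accepted, Accepted

The simplest hypothesis consistent with all the labels is: has ≥ 2 vowels.
Rejected: latch, since 1 vowel.
Accepted: zoo, since 2 vowels.
Accepted: dragon, since 2 vowels.
Accepted: query, since 2 vowels.
Accepted: garden, since 2 vowels.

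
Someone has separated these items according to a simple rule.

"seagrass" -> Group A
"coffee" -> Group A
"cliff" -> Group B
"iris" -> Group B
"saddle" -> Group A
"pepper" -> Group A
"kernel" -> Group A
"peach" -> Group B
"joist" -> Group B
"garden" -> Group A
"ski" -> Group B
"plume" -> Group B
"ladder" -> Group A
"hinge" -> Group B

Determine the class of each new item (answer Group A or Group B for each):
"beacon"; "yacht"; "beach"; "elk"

Group A, Group B, Group B, Group B

The common property of the 'Group A' items is: length ≥ 6. No 'Group B' item has it.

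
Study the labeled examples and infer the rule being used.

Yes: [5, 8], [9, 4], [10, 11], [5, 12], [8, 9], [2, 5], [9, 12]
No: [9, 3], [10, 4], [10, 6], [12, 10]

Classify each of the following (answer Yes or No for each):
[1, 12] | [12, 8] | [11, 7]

Yes, No, No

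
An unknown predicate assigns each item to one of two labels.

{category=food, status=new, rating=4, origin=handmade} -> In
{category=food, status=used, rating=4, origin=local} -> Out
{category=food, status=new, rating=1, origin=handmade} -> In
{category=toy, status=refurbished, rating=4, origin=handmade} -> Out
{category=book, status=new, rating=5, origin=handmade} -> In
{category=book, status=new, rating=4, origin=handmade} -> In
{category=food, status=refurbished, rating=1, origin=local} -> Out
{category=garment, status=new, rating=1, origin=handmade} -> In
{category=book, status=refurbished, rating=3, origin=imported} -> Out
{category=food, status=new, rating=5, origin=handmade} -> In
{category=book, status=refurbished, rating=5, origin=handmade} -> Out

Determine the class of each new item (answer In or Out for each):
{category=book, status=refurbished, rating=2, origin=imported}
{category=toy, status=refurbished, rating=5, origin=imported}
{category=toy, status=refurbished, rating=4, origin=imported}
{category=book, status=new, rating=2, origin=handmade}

Comparing the two groups points to one rule — status is new.
Out: {category=book, status=refurbished, rating=2, origin=imported}, since status is refurbished.
Out: {category=toy, status=refurbished, rating=5, origin=imported}, since status is refurbished.
Out: {category=toy, status=refurbished, rating=4, origin=imported}, since status is refurbished.
In: {category=book, status=new, rating=2, origin=handmade}, since status is new.

Out, Out, Out, In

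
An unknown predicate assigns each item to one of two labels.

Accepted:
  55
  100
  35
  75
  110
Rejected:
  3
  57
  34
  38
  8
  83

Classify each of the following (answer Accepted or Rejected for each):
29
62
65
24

Rejected, Rejected, Accepted, Rejected

Comparing the two groups points to one rule — multiple of 5.
29: Rejected (29 = 5·5 + 4). 62: Rejected (62 = 5·12 + 2). 65: Accepted (65 = 5·13). 24: Rejected (24 = 5·4 + 4).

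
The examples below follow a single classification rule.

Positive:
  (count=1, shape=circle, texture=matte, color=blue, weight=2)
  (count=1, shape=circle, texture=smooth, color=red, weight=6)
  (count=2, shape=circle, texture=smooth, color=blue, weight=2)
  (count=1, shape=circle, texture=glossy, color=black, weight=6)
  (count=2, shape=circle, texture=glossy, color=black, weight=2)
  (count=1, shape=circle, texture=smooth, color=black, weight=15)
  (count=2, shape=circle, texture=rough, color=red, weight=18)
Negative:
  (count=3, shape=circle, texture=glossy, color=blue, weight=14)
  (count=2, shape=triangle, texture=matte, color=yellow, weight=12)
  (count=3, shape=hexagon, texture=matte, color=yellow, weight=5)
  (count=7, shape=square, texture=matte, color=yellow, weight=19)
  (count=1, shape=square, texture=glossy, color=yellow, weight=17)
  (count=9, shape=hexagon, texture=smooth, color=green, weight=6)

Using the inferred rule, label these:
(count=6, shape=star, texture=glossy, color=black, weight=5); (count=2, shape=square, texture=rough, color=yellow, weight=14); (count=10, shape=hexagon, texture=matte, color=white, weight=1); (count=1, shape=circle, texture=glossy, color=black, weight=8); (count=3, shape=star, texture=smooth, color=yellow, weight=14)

Every 'Positive' example satisfies: shape is circle AND count ≤ 2. None of the 'Negative' examples do.
(count=6, shape=star, texture=glossy, color=black, weight=5): shape is star, count = 6, does not pass → Negative. (count=2, shape=square, texture=rough, color=yellow, weight=14): shape is square, count = 2, does not pass → Negative. (count=10, shape=hexagon, texture=matte, color=white, weight=1): shape is hexagon, count = 10, does not pass → Negative. (count=1, shape=circle, texture=glossy, color=black, weight=8): shape is circle, count = 1, meets the rule → Positive. (count=3, shape=star, texture=smooth, color=yellow, weight=14): shape is star, count = 3, does not pass → Negative.

Negative, Negative, Negative, Positive, Negative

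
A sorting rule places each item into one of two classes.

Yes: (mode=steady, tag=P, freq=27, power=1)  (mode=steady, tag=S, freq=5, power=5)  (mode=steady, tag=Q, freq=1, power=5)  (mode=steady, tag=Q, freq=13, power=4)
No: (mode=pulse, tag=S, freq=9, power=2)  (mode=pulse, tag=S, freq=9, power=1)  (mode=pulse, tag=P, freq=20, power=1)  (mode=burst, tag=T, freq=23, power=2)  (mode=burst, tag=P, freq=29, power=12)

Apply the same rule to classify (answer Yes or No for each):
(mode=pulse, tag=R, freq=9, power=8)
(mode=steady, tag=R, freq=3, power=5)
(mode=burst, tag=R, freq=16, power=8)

A rule that fits every label: mode is steady — true of each 'Yes' example, false of each 'No' one.
(mode=pulse, tag=R, freq=9, power=8): No (mode is pulse).
(mode=steady, tag=R, freq=3, power=5): Yes (mode is steady).
(mode=burst, tag=R, freq=16, power=8): No (mode is burst).

No, Yes, No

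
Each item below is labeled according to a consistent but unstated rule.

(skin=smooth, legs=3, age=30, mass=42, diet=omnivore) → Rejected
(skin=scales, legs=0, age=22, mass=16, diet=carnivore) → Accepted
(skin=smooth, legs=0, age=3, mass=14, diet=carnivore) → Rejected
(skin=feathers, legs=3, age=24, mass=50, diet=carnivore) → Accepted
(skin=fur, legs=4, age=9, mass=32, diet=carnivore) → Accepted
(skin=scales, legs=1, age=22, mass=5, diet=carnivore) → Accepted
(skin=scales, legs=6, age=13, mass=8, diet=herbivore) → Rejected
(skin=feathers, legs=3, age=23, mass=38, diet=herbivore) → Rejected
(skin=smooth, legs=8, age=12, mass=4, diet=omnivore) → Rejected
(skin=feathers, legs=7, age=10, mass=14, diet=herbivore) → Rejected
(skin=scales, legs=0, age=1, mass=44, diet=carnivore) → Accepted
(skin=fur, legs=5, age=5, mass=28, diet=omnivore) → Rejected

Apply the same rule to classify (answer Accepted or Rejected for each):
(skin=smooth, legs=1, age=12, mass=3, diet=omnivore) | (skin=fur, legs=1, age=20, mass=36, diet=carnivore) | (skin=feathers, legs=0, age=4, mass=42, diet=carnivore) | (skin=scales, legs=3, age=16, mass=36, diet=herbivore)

Every 'Accepted' example satisfies: diet is carnivore AND age ≠ 3. None of the 'Rejected' examples do.
(skin=smooth, legs=1, age=12, mass=3, diet=omnivore) → diet is omnivore, age = 12 → Rejected.
(skin=fur, legs=1, age=20, mass=36, diet=carnivore) → diet is carnivore, age = 20 → Accepted.
(skin=feathers, legs=0, age=4, mass=42, diet=carnivore) → diet is carnivore, age = 4 → Accepted.
(skin=scales, legs=3, age=16, mass=36, diet=herbivore) → diet is herbivore, age = 16 → Rejected.

Rejected, Accepted, Accepted, Rejected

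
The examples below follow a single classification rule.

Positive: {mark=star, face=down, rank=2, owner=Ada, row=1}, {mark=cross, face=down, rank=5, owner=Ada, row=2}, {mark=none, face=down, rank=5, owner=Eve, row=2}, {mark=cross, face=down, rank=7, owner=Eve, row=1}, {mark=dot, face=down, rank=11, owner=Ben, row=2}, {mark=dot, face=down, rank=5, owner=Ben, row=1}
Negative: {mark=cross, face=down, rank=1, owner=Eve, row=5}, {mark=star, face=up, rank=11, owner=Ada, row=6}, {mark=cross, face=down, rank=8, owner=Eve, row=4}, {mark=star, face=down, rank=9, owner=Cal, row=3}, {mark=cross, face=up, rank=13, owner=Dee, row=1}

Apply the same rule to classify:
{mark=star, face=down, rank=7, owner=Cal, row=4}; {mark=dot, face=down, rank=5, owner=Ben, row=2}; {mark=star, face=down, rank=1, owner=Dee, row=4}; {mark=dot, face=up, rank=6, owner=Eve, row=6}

Negative, Positive, Negative, Negative

The classifier is using: face is down AND row ≤ 2.
{mark=star, face=down, rank=7, owner=Cal, row=4} — face is down, row = 4, hence Negative.
{mark=dot, face=down, rank=5, owner=Ben, row=2} — face is down, row = 2, hence Positive.
{mark=star, face=down, rank=1, owner=Dee, row=4} — face is down, row = 4, hence Negative.
{mark=dot, face=up, rank=6, owner=Eve, row=6} — face is up, row = 6, hence Negative.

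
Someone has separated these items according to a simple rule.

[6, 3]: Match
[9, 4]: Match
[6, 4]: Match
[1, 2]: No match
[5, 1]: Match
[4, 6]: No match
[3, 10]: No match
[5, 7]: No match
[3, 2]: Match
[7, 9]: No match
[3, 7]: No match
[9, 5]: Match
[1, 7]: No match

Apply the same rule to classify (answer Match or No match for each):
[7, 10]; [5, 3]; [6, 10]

The common property of the 'Match' items is: first > second. No 'No match' item has it.
[7, 10] — 7 < 10, hence No match. [5, 3] — 5 > 3, hence Match. [6, 10] — 6 < 10, hence No match.

No match, Match, No match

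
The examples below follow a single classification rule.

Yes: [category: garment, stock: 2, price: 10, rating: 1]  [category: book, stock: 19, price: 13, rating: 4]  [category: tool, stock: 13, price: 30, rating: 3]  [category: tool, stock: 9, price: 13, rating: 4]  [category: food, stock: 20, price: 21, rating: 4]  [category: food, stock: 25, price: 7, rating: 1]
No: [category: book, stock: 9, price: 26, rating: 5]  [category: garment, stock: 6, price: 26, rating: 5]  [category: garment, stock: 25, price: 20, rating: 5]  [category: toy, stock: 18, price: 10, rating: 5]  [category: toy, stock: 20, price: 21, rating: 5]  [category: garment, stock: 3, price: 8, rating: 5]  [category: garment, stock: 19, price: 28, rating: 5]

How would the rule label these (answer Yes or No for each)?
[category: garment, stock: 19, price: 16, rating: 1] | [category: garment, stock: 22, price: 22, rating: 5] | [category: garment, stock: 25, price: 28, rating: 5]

Yes, No, No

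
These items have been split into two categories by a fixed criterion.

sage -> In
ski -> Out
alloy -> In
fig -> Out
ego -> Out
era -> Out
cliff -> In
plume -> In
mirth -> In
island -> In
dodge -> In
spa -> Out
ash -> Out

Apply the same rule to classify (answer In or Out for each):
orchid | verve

In, In

Rule: length ≥ 4. This holds for each 'In' example and fails for each 'Out' one.
orchid: length 6, has this property → In. verve: length 5, has this property → In.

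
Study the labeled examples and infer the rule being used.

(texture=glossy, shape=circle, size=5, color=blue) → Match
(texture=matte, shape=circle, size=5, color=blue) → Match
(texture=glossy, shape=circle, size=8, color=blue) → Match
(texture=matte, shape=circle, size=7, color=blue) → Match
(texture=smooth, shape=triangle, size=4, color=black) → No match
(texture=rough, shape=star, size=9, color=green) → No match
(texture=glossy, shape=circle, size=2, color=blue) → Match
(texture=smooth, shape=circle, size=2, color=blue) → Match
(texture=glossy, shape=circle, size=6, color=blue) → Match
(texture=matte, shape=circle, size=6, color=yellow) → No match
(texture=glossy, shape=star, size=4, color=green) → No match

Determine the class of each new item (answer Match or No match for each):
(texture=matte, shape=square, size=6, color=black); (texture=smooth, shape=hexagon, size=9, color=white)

Checking candidate rules against both groups, what survives is: color is blue.
(texture=matte, shape=square, size=6, color=black): color is black, lacks this property → No match.
(texture=smooth, shape=hexagon, size=9, color=white): color is white, lacks this property → No match.

No match, No match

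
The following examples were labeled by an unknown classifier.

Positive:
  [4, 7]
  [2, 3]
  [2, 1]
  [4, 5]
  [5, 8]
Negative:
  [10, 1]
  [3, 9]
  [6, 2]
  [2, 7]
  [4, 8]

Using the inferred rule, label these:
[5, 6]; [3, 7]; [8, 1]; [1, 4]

Positive, Negative, Negative, Positive

All 'Positive' examples share one property — |first − second| ≤ 3 — and every 'Negative' example lacks it.
[5, 6] — |5−6| = 1, hence Positive. [3, 7] — |3−7| = 4, hence Negative. [8, 1] — |8−1| = 7, hence Negative. [1, 4] — |1−4| = 3, hence Positive.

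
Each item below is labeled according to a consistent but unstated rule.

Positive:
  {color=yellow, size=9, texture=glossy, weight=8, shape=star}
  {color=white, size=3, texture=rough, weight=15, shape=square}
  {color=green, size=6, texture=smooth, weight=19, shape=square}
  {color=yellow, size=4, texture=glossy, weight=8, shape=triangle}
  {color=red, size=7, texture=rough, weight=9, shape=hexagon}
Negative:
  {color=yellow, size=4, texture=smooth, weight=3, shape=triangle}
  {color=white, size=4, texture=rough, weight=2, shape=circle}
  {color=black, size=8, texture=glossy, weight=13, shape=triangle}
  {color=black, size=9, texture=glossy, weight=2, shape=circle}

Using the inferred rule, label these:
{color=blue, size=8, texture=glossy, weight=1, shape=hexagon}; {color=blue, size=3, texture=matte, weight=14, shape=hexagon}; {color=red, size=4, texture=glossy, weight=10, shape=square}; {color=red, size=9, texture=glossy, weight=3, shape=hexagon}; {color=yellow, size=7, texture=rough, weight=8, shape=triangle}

'Positive' ⟺ weight ≥ 8 AND size ≠ 8.
{color=blue, size=8, texture=glossy, weight=1, shape=hexagon}: weight = 1, size = 8 — lacks this property, so Negative. {color=blue, size=3, texture=matte, weight=14, shape=hexagon}: weight = 14, size = 3 — fits, so Positive. {color=red, size=4, texture=glossy, weight=10, shape=square}: weight = 10, size = 4 — fits, so Positive. {color=red, size=9, texture=glossy, weight=3, shape=hexagon}: weight = 3, size = 9 — lacks this property, so Negative. {color=yellow, size=7, texture=rough, weight=8, shape=triangle}: weight = 8, size = 7 — fits, so Positive.

Negative, Positive, Positive, Negative, Positive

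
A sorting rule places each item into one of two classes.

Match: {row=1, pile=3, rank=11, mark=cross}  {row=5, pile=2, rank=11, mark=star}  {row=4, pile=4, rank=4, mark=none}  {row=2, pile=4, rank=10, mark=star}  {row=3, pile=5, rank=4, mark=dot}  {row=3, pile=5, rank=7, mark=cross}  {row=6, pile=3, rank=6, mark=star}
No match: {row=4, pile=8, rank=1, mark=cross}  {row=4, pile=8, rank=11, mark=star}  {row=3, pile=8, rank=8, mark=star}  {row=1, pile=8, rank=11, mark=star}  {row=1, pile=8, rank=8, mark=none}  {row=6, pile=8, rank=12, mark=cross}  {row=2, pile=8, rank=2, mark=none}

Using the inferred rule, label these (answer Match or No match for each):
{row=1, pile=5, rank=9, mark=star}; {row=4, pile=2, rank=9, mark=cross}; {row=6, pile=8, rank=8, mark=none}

The common property of the 'Match' items is: pile ≤ 5. No 'No match' item has it.

Match, Match, No match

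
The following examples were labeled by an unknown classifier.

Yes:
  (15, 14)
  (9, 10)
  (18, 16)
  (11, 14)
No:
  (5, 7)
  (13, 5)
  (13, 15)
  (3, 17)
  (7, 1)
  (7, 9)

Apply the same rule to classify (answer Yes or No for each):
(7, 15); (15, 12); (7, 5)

Every 'Yes' example satisfies: second is even. None of the 'No' examples do.
(7, 15): second 15 — does not fit, so No. (15, 12): second 12 — has this property, so Yes. (7, 5): second 5 — does not fit, so No.

No, Yes, No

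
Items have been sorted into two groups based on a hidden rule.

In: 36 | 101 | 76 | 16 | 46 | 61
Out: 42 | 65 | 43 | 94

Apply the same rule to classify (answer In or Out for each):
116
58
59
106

In, Out, Out, In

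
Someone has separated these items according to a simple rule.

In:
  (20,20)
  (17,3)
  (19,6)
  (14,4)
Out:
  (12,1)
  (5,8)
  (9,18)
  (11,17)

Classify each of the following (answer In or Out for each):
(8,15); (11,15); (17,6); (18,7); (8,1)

Out, Out, In, In, Out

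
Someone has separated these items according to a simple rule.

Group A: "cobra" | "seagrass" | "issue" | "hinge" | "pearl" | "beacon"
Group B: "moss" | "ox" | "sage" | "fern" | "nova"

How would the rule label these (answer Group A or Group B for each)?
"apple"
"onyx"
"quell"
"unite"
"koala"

Group A, Group B, Group A, Group A, Group A

All 'Group A' examples share one property — length ≥ 5 — and every 'Group B' example lacks it.
"apple" — length 5, hence Group A.
"onyx" — length 4, hence Group B.
"quell" — length 5, hence Group A.
"unite" — length 5, hence Group A.
"koala" — length 5, hence Group A.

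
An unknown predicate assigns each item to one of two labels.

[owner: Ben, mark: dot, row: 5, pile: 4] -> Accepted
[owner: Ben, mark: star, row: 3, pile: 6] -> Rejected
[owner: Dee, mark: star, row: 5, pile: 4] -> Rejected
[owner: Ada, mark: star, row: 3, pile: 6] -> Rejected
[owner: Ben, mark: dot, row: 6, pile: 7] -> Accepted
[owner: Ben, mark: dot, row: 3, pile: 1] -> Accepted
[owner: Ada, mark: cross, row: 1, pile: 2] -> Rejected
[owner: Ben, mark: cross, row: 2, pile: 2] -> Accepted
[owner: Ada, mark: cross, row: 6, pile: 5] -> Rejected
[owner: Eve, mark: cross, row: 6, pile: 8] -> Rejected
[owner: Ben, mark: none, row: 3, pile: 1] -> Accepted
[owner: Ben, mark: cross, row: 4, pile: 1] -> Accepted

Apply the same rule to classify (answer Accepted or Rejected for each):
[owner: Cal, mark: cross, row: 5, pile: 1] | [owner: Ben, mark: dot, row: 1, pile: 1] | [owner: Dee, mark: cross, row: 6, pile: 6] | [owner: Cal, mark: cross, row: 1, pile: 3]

Rejected, Accepted, Rejected, Rejected

The classifier is using: owner is Ben AND pile ≠ 6.
Rejected: [owner: Cal, mark: cross, row: 5, pile: 1], since owner is Cal, pile = 1. Accepted: [owner: Ben, mark: dot, row: 1, pile: 1], since owner is Ben, pile = 1. Rejected: [owner: Dee, mark: cross, row: 6, pile: 6], since owner is Dee, pile = 6. Rejected: [owner: Cal, mark: cross, row: 1, pile: 3], since owner is Cal, pile = 3.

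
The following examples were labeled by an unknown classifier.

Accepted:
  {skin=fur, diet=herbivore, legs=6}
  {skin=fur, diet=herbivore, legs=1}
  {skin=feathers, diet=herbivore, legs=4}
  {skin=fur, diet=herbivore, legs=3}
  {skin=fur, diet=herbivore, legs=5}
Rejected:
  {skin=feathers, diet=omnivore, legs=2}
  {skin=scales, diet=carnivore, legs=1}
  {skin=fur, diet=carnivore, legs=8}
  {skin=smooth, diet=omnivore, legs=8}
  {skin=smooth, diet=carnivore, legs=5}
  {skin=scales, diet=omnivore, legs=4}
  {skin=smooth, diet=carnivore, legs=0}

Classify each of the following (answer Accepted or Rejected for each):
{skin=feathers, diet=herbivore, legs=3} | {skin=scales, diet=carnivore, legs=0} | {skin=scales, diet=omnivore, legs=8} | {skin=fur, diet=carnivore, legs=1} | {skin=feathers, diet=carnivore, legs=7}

Accepted, Rejected, Rejected, Rejected, Rejected

Comparing the two groups points to one rule — diet is herbivore.
Accepted: {skin=feathers, diet=herbivore, legs=3}, since diet is herbivore. Rejected: {skin=scales, diet=carnivore, legs=0}, since diet is carnivore. Rejected: {skin=scales, diet=omnivore, legs=8}, since diet is omnivore. Rejected: {skin=fur, diet=carnivore, legs=1}, since diet is carnivore. Rejected: {skin=feathers, diet=carnivore, legs=7}, since diet is carnivore.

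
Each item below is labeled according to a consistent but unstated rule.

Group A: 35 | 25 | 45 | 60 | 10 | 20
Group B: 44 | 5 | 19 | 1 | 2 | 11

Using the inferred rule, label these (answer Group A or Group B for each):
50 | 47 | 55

Every 'Group A' example satisfies: multiple of 5 AND at least 10. None of the 'Group B' examples do.
Group A: 50, since 50 = 5·10, 50 ≥ 10.
Group B: 47, since 47 = 5·9 + 2, 47 ≥ 10.
Group A: 55, since 55 = 5·11, 55 ≥ 10.

Group A, Group B, Group A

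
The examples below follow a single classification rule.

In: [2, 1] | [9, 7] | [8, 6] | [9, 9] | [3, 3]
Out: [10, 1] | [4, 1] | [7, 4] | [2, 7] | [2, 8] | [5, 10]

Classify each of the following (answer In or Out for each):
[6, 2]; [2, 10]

Out, Out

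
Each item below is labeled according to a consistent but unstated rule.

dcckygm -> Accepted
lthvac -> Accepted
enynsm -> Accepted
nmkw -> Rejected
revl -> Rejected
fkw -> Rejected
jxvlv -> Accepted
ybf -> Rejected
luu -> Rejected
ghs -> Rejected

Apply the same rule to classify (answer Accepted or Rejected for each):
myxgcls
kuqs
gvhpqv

The classifier is using: length ≥ 5.
Accepted: myxgcls, since length 7.
Rejected: kuqs, since length 4.
Accepted: gvhpqv, since length 6.

Accepted, Rejected, Accepted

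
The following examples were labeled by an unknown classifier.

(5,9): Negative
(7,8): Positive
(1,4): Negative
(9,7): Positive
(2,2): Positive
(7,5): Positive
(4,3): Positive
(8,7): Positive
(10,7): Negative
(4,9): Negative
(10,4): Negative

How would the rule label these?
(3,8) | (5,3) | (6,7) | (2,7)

Negative, Positive, Positive, Negative

One predicate separates the groups cleanly: |first − second| ≤ 2.
(3,8): |3−8| = 5 — lacks this property, so Negative.
(5,3): |5−3| = 2 — fits, so Positive.
(6,7): |6−7| = 1 — fits, so Positive.
(2,7): |2−7| = 5 — lacks this property, so Negative.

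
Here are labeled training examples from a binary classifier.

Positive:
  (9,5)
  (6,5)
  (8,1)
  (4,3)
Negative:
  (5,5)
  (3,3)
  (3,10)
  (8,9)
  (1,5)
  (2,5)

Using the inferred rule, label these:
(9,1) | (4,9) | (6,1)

Positive, Negative, Positive

A rule that fits every label: first > second — true of each 'Positive' example, false of each 'Negative' one.
(9,1) → 9 > 1 → Positive. (4,9) → 4 < 9 → Negative. (6,1) → 6 > 1 → Positive.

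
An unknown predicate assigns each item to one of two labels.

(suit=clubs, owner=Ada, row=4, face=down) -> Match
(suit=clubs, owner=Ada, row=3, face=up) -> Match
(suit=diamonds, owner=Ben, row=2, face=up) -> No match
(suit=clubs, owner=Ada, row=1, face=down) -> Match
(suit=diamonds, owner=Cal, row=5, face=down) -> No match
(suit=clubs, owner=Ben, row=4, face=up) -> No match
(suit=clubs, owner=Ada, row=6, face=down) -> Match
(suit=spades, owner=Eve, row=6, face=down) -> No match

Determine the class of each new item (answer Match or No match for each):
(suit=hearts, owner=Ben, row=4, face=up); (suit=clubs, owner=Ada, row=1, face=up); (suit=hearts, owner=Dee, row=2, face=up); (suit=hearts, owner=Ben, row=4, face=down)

All 'Match' examples share one property — owner is Ada — and every 'No match' example lacks it.
(suit=hearts, owner=Ben, row=4, face=up): No match (owner is Ben).
(suit=clubs, owner=Ada, row=1, face=up): Match (owner is Ada).
(suit=hearts, owner=Dee, row=2, face=up): No match (owner is Dee).
(suit=hearts, owner=Ben, row=4, face=down): No match (owner is Ben).

No match, Match, No match, No match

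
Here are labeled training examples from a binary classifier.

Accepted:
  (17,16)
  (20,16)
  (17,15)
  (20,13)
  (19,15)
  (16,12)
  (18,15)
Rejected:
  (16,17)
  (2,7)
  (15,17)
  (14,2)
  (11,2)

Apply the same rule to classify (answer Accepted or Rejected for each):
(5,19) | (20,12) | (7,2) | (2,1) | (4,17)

The simplest hypothesis consistent with all the labels is: first > second AND sum ≥ 28.
(5,19) → 5 < 19, 5+19 = 24 → Rejected.
(20,12) → 20 > 12, 20+12 = 32 → Accepted.
(7,2) → 7 > 2, 7+2 = 9 → Rejected.
(2,1) → 2 > 1, 2+1 = 3 → Rejected.
(4,17) → 4 < 17, 4+17 = 21 → Rejected.

Rejected, Accepted, Rejected, Rejected, Rejected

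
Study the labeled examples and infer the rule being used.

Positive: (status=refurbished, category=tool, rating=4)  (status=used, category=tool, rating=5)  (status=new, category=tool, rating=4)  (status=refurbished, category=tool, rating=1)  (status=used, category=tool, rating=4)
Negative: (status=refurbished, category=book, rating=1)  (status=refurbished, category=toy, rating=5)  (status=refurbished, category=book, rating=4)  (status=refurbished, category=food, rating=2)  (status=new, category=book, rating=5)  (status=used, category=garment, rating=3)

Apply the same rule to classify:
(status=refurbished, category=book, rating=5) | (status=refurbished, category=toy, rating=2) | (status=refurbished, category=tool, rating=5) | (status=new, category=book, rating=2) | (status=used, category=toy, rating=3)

Negative, Negative, Positive, Negative, Negative

The pattern is that an item is 'Positive' exactly when: category is tool.
(status=refurbished, category=book, rating=5): category is book, does not satisfy this → Negative. (status=refurbished, category=toy, rating=2): category is toy, does not satisfy this → Negative. (status=refurbished, category=tool, rating=5): category is tool, fits → Positive. (status=new, category=book, rating=2): category is book, does not satisfy this → Negative. (status=used, category=toy, rating=3): category is toy, does not satisfy this → Negative.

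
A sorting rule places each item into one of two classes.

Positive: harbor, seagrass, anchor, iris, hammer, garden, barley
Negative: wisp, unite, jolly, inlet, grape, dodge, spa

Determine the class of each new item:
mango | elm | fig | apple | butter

Every 'Positive' example satisfies: even length AND contains 'r'. None of the 'Negative' examples do.
mango: length 5, no 'r', fails the rule → Negative. elm: length 3, no 'r', fails the rule → Negative. fig: length 3, no 'r', fails the rule → Negative. apple: length 5, no 'r', fails the rule → Negative. butter: length 6, has 'r', qualifies → Positive.

Negative, Negative, Negative, Negative, Positive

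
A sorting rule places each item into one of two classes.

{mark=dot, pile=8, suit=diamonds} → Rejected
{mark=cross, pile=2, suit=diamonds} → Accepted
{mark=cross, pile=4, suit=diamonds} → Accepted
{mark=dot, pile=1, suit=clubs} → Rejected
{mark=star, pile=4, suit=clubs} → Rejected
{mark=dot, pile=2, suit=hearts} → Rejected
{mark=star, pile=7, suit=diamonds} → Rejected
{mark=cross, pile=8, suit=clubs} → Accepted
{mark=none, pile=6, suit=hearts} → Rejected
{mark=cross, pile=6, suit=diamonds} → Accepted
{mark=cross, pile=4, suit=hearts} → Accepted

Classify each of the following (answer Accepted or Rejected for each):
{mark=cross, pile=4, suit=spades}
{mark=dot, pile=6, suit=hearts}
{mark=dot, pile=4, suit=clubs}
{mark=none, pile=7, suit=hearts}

The rule appears to be: mark is cross.
{mark=cross, pile=4, suit=spades}: mark is cross, meets the rule → Accepted.
{mark=dot, pile=6, suit=hearts}: mark is dot, does not satisfy this → Rejected.
{mark=dot, pile=4, suit=clubs}: mark is dot, does not satisfy this → Rejected.
{mark=none, pile=7, suit=hearts}: mark is none, does not satisfy this → Rejected.

Accepted, Rejected, Rejected, Rejected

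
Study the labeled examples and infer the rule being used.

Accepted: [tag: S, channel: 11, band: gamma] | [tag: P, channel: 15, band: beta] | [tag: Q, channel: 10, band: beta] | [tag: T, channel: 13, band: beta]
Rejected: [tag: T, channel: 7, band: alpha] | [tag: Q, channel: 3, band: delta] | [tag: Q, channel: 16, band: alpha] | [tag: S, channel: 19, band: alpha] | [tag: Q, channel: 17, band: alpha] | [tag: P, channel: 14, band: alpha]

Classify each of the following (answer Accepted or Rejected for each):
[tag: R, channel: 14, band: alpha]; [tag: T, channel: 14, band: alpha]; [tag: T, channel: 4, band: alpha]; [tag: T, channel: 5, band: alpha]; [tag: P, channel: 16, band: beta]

Rule: band is beta OR band is gamma. This holds for each 'Accepted' example and fails for each 'Rejected' one.
[tag: R, channel: 14, band: alpha] — band is alpha, hence Rejected. [tag: T, channel: 14, band: alpha] — band is alpha, hence Rejected. [tag: T, channel: 4, band: alpha] — band is alpha, hence Rejected. [tag: T, channel: 5, band: alpha] — band is alpha, hence Rejected. [tag: P, channel: 16, band: beta] — band is beta, hence Accepted.

Rejected, Rejected, Rejected, Rejected, Accepted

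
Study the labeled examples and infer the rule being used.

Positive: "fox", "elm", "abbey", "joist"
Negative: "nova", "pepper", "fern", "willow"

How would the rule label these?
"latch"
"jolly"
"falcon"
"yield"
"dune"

'Positive' ⟺ odd length.

Positive, Positive, Negative, Positive, Negative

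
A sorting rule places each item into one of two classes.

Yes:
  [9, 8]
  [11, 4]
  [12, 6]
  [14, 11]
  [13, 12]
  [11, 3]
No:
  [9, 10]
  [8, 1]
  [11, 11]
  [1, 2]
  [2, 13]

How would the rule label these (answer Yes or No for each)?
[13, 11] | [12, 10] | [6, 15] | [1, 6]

The rule appears to be: first > second AND sum ≥ 14.
Yes: [13, 11], since 13 > 11, 13+11 = 24.
Yes: [12, 10], since 12 > 10, 12+10 = 22.
No: [6, 15], since 6 < 15, 6+15 = 21.
No: [1, 6], since 1 < 6, 1+6 = 7.

Yes, Yes, No, No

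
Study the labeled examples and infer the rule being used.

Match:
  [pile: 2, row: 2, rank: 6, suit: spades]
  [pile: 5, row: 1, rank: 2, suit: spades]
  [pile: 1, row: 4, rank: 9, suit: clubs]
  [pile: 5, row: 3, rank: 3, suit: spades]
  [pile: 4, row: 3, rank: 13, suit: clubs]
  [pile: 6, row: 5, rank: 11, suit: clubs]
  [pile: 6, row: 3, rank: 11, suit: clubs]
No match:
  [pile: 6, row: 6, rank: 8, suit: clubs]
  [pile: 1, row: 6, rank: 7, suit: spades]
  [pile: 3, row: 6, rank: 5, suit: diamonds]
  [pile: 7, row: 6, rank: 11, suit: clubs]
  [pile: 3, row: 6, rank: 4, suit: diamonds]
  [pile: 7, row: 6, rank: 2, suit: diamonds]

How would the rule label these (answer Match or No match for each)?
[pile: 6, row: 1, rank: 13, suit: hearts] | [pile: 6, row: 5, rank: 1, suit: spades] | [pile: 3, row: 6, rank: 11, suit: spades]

Match, Match, No match

The rule appears to be: row ≤ 5.
[pile: 6, row: 1, rank: 13, suit: hearts]: row = 1 — satisfies this, so Match.
[pile: 6, row: 5, rank: 1, suit: spades]: row = 5 — satisfies this, so Match.
[pile: 3, row: 6, rank: 11, suit: spades]: row = 6 — does not fit, so No match.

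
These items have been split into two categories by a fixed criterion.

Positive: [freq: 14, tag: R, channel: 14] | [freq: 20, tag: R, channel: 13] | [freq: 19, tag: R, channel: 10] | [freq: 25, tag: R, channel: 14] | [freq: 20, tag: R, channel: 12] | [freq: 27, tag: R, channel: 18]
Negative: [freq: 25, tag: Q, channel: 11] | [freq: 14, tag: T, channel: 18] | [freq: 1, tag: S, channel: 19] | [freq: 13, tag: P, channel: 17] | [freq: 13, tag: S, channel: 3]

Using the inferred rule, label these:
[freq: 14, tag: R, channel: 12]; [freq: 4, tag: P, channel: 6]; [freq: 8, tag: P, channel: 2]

Rule: tag is R. This holds for each 'Positive' example and fails for each 'Negative' one.

Positive, Negative, Negative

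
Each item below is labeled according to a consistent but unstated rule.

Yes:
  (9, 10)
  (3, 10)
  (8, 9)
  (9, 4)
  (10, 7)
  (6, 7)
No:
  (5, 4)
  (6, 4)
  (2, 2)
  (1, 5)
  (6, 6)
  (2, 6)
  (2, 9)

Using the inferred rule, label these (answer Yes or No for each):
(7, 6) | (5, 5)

Yes, No

A rule that fits every label: sum ≥ 13 — true of each 'Yes' example, false of each 'No' one.
(7, 6): 7+6 = 13, has this property → Yes.
(5, 5): 5+5 = 10, does not fit → No.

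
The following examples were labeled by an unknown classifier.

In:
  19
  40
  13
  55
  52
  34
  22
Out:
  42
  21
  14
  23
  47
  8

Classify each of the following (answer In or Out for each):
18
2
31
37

Comparing the two groups points to one rule — ≡ 1 (mod 3).
18: 18 mod 3 = 0 — doesn't match, so Out. 2: 2 mod 3 = 2 — doesn't match, so Out. 31: 31 mod 3 = 1 — has this property, so In. 37: 37 mod 3 = 1 — has this property, so In.

Out, Out, In, In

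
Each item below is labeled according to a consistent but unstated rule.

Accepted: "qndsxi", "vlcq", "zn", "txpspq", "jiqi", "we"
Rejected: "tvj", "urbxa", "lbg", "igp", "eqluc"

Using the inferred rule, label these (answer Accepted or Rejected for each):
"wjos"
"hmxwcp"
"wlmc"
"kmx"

Accepted, Accepted, Accepted, Rejected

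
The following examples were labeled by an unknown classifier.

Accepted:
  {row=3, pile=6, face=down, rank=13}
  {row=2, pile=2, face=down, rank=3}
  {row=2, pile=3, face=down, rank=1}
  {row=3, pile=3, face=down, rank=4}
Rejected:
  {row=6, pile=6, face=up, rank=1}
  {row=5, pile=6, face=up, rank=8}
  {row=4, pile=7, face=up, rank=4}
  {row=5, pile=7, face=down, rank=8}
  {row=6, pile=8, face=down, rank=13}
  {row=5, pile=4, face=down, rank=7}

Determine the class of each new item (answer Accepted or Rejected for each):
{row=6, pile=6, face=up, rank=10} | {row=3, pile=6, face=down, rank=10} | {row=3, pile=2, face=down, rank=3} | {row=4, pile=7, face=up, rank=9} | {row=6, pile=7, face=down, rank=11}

Rejected, Accepted, Accepted, Rejected, Rejected

The classifier is using: row ≤ 3.
{row=6, pile=6, face=up, rank=10} → row = 6 → Rejected. {row=3, pile=6, face=down, rank=10} → row = 3 → Accepted. {row=3, pile=2, face=down, rank=3} → row = 3 → Accepted. {row=4, pile=7, face=up, rank=9} → row = 4 → Rejected. {row=6, pile=7, face=down, rank=11} → row = 6 → Rejected.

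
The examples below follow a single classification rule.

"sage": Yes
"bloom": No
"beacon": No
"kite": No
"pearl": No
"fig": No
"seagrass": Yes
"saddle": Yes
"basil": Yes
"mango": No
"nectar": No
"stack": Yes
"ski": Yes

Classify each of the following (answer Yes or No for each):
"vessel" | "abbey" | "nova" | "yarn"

Rule: contains 's'. This holds for each 'Yes' example and fails for each 'No' one.

Yes, No, No, No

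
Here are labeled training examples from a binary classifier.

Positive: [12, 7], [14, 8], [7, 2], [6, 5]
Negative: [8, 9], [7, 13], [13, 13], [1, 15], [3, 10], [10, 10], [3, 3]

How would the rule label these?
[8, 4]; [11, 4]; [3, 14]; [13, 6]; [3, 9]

Positive, Positive, Negative, Positive, Negative

The simplest hypothesis consistent with all the labels is: first > second.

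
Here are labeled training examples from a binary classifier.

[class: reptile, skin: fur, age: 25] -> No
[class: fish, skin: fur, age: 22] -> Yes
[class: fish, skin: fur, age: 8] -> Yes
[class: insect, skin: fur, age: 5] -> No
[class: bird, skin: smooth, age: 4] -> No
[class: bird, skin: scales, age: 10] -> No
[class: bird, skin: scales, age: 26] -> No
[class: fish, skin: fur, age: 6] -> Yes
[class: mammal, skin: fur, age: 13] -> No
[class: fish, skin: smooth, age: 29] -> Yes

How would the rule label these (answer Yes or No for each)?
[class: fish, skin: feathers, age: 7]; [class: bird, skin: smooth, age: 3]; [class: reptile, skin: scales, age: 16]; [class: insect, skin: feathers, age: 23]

Yes, No, No, No

'Yes' ⟺ class is fish.
[class: fish, skin: feathers, age: 7]: class is fish — satisfies this, so Yes. [class: bird, skin: smooth, age: 3]: class is bird — does not fit, so No. [class: reptile, skin: scales, age: 16]: class is reptile — does not fit, so No. [class: insect, skin: feathers, age: 23]: class is insect — does not fit, so No.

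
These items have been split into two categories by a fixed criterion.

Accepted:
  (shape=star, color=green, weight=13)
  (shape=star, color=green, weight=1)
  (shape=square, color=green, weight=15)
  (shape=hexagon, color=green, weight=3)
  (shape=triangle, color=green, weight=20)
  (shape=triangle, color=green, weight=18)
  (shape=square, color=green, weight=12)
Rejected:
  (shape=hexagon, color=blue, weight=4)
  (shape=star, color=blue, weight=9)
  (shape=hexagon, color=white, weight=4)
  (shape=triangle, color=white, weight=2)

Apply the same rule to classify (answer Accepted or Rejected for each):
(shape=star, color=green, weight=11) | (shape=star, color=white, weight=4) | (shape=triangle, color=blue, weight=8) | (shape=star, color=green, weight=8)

The classifier is using: color is green.
(shape=star, color=green, weight=11): color is green — passes, so Accepted.
(shape=star, color=white, weight=4): color is white — fails the rule, so Rejected.
(shape=triangle, color=blue, weight=8): color is blue — fails the rule, so Rejected.
(shape=star, color=green, weight=8): color is green — passes, so Accepted.

Accepted, Rejected, Rejected, Accepted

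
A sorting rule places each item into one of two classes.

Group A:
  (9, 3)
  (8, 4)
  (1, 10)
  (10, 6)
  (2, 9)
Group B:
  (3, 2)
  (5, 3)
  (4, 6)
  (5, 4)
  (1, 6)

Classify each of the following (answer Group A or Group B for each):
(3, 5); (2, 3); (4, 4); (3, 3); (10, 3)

Group B, Group B, Group B, Group B, Group A

One predicate separates the groups cleanly: sum ≥ 11.
Group B: (3, 5), since 3+5 = 8. Group B: (2, 3), since 2+3 = 5. Group B: (4, 4), since 4+4 = 8. Group B: (3, 3), since 3+3 = 6. Group A: (10, 3), since 10+3 = 13.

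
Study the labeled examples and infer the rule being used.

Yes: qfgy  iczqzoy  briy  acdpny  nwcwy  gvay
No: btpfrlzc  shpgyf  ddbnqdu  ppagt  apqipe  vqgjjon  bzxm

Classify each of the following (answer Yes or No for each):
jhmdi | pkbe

No, No

One predicate separates the groups cleanly: ends with 'y'.
jhmdi → ends with 'i' → No.
pkbe → ends with 'e' → No.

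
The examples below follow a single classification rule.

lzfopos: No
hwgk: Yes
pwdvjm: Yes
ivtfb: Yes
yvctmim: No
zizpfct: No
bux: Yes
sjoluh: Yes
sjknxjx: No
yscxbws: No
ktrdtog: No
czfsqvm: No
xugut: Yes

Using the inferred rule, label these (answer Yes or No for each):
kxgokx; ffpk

'Yes' ⟺ length ≤ 6.
kxgokx — length 6, hence Yes.
ffpk — length 4, hence Yes.

Yes, Yes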